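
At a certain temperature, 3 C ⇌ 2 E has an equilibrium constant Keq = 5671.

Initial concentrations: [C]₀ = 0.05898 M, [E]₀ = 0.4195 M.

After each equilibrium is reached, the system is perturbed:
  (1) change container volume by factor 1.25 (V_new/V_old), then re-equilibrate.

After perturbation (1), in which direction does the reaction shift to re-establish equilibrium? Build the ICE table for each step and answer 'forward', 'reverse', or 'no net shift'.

Q₀ = 857.7 vs Keq = 5671 ⇒ Q<K, forward
Step 1:
                    C           E
  Initial     0.05898      0.4195
  Change     -0.02667     0.01778
  Equil       0.03231      0.4373
  solve Keq expr → x = 0.008891; check Q = 5671
Then change container volume by factor 1.25 (V_new/V_old).
Step 2:
                    C           E
  Initial     0.02585      0.3498
  Change     0.001927   -0.001285
  Equil       0.02777      0.3485
  solve Keq expr → x = -6.4249e-04; check Q = 5671

Direction: reverse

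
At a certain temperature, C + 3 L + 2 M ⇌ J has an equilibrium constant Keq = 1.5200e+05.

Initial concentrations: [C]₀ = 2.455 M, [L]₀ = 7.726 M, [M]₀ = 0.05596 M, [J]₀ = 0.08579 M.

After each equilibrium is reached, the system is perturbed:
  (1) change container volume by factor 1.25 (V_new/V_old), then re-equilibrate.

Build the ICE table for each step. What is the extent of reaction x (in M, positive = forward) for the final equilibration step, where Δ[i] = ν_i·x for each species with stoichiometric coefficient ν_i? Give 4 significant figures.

x = -7.8523e-06 M

Q₀ = 0.0242 vs Keq = 1.5200e+05 ⇒ Q<K, forward
Step 1:
                    C           L           M           J
  init          2.455       7.726     0.05596     0.08579
  Δ          -0.02797     -0.0839    -0.05593     0.02797
  eq            2.427       7.642  2.6285e-05      0.1138
  solve Keq expr → x = 0.02797; check Q = 1.5200e+05
Then change container volume by factor 1.25 (V_new/V_old).
Step 2:
                    C           L           M           J
  init          1.942       6.114  2.1028e-05     0.09101
  Δ        7.8523e-06  2.3557e-05  1.5705e-05 -7.8523e-06
  eq            1.942       6.114  3.6733e-05       0.091
  solve Keq expr → x = -7.8523e-06; check Q = 1.5200e+05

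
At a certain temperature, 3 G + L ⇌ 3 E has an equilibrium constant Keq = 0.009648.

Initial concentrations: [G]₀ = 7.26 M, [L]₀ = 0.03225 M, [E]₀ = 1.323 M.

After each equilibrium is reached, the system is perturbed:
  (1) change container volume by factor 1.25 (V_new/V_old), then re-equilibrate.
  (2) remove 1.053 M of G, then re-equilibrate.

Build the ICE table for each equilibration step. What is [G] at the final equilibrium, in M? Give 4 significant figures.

[G]_eq = 5.197 M

Q₀ = 0.1876 vs Keq = 0.009648 ⇒ Q>K, reverse
Step 1:
                    G           L           E
  init           7.26     0.03225       1.323
  Δ            0.4161      0.1387     -0.4161
  eq            7.676      0.1709      0.9069
  solve Keq expr → x = -0.1387; check Q = 0.009648
Then change container volume by factor 1.25 (V_new/V_old).
Step 2:
                    G           L           E
  init          6.141      0.1368      0.7255
  Δ           0.03159     0.01053    -0.03159
  eq            6.172      0.1473      0.6939
  solve Keq expr → x = -0.01053; check Q = 0.009648
Then remove 1.053 M of G.
Step 3:
                    G           L           E
  init          5.119      0.1473      0.6939
  Δ           0.07739      0.0258    -0.07739
  eq            5.197      0.1731      0.6166
  solve Keq expr → x = -0.0258; check Q = 0.009648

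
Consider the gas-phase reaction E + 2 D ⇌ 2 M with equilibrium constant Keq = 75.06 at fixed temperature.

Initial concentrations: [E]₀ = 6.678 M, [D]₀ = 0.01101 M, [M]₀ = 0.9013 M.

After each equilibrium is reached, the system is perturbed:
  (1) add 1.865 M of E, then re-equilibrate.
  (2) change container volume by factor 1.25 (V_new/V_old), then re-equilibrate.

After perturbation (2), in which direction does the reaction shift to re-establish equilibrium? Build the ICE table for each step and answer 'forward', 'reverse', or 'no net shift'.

Direction: reverse

Q₀ = 1004 vs Keq = 75.06 ⇒ Q>K, reverse
Step 1:
                   E          D          M
  init         6.678    0.01101     0.9013
  Δ          0.01398    0.02796   -0.02796
  eq           6.692    0.03897     0.8733
  solve Keq expr → x = -0.01398; check Q = 75.06
Then add 1.865 M of E.
Step 2:
                   E          D          M
  init         8.557    0.03897     0.8733
  Δ        -0.002166  -0.004332   0.004332
  eq           8.555    0.03464     0.8777
  solve Keq expr → x = 0.002166; check Q = 75.06
Then change container volume by factor 1.25 (V_new/V_old).
Step 3:
                   E          D          M
  init         6.844    0.02771     0.7021
  Δ         0.001564   0.003129  -0.003129
  eq           6.845    0.03084      0.699
  solve Keq expr → x = -0.001564; check Q = 75.06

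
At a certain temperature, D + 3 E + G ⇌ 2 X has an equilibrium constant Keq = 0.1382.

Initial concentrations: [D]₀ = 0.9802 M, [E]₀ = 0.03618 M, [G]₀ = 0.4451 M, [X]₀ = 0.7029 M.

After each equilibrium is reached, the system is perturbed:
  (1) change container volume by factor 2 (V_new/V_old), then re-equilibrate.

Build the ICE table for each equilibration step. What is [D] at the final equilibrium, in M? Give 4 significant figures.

[D]_eq = 0.6376 M

Q₀ = 2.3912e+04 vs Keq = 0.1382 ⇒ Q>K, reverse
Step 1:
                    D           E           G           X
  init         0.9802     0.03618      0.4451      0.7029
  Δ            0.2398      0.7195      0.2398     -0.4797
  eq             1.22      0.7557      0.6849      0.2232
  solve Keq expr → x = -0.2398; check Q = 0.1382
Then change container volume by factor 2 (V_new/V_old).
Step 2:
                    D           E           G           X
  init           0.61      0.3778      0.3425      0.1116
  Δ           0.02759     0.08276     0.02759    -0.05517
  eq           0.6376      0.4606      0.3701     0.05645
  solve Keq expr → x = -0.02759; check Q = 0.1382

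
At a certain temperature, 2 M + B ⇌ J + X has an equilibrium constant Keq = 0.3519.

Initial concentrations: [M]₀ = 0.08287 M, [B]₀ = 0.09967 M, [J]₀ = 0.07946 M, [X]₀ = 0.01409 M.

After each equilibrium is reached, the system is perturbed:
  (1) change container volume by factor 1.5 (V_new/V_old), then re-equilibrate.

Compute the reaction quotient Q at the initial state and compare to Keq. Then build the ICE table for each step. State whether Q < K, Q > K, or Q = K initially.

Q₀ = 1.636 vs Keq = 0.3519 ⇒ Q>K, reverse
Step 1:
                    M           B           J           X
  I           0.08287     0.09967     0.07946     0.01409
  C           0.01736    0.008679   -0.008679   -0.008679
  E            0.1002      0.1083     0.07078    0.005411
  solve Keq expr → x = -0.008679; check Q = 0.3519
Then change container volume by factor 1.5 (V_new/V_old).
Step 2:
                    M           B           J           X
  I           0.06682     0.07223     0.04719    0.003608
  C          0.001944  9.7197e-04 -9.7197e-04 -9.7197e-04
  E           0.06876      0.0732     0.04622    0.002636
  solve Keq expr → x = -9.7197e-04; check Q = 0.3519

Q₀ = 1.636; Q > K (proceeds reverse)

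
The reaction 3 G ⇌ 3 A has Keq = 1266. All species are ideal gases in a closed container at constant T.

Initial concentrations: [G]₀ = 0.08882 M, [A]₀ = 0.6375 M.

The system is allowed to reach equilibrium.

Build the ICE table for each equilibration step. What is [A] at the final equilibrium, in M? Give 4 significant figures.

[A]_eq = 0.6649 M

Q₀ = 369.8 vs Keq = 1266 ⇒ Q<K, forward
Step 1:
                  G         A
  init      0.08882    0.6375
  Δ        -0.02736   0.02736
  eq        0.06146    0.6649
  solve Keq expr → x = 0.00912; check Q = 1266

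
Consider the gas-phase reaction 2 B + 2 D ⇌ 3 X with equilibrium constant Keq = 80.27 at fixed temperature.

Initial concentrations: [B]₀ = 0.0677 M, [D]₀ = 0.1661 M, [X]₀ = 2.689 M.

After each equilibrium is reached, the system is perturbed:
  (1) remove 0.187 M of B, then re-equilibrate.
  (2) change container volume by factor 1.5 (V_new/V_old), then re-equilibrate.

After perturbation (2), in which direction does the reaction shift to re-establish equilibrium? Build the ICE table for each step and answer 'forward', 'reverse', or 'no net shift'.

Direction: reverse

Q₀ = 1.5376e+05 vs Keq = 80.27 ⇒ Q>K, reverse
Step 1:
                    B           D           X
  Initial      0.0677      0.1661       2.689
  Change         0.45        0.45     -0.6751
  Equil        0.5177      0.6161       2.014
  solve Keq expr → x = -0.225; check Q = 80.27
Then remove 0.187 M of B.
Step 2:
                    B           D           X
  Initial      0.3307      0.6161       2.014
  Change      0.08342     0.08342     -0.1251
  Equil        0.4142      0.6996       1.889
  solve Keq expr → x = -0.04171; check Q = 80.27
Then change container volume by factor 1.5 (V_new/V_old).
Step 3:
                    B           D           X
  Initial      0.2761      0.4664       1.259
  Change      0.02757     0.02757    -0.04136
  Equil        0.3037       0.494       1.218
  solve Keq expr → x = -0.01379; check Q = 80.27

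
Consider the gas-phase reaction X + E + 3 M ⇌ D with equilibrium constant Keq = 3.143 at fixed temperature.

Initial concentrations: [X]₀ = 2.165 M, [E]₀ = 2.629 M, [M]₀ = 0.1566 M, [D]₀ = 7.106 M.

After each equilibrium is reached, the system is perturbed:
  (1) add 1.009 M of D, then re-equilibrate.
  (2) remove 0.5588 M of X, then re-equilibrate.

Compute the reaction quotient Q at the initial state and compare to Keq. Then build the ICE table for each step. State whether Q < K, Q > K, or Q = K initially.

Q₀ = 325.1 vs Keq = 3.143 ⇒ Q>K, reverse
Step 1:
                   X          E          M          D
  I            2.165      2.629     0.1566      7.106
  C           0.1793     0.1793     0.5378    -0.1793
  E            2.344      2.808     0.6944      6.927
  solve Keq expr → x = -0.1793; check Q = 3.143
Then add 1.009 M of D.
Step 2:
                   X          E          M          D
  I            2.344      2.808     0.6944      7.936
  C             0.01       0.01       0.03      -0.01
  E            2.354      2.818     0.7244      7.926
  solve Keq expr → x = -0.01; check Q = 3.143
Then remove 0.5588 M of X.
Step 3:
                   X          E          M          D
  I            1.795      2.818     0.7244      7.926
  C          0.02093    0.02093    0.06278   -0.02093
  E            1.816      2.839     0.7871      7.905
  solve Keq expr → x = -0.02093; check Q = 3.143

Q₀ = 325.1; Q > K (proceeds reverse)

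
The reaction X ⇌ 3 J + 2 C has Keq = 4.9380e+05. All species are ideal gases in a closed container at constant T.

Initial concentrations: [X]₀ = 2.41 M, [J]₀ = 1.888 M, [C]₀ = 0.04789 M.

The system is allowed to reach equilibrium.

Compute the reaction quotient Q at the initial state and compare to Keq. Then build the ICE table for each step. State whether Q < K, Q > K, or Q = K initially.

Q₀ = 0.006404 vs Keq = 4.9380e+05 ⇒ Q<K, forward
Step 1:
                  X         J         C
  init         2.41     1.888   0.04789
  Δ          -2.376     7.127     4.752
  eq        0.03418     9.015       4.8
  solve Keq expr → x = 2.376; check Q = 4.9380e+05

Q₀ = 0.006404; Q < K (proceeds forward)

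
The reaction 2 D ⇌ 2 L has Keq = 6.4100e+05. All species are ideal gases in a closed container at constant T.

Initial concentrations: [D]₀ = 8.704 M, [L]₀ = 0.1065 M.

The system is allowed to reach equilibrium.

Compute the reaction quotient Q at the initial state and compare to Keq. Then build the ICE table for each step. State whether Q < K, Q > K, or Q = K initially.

Q₀ = 1.4971e-04; Q < K (proceeds forward)

Q₀ = 1.4971e-04 vs Keq = 6.4100e+05 ⇒ Q<K, forward
Step 1:
                   D          L
  I            8.704     0.1065
  C           -8.693      8.693
  E          0.01099        8.8
  solve Keq expr → x = 4.347; check Q = 6.4100e+05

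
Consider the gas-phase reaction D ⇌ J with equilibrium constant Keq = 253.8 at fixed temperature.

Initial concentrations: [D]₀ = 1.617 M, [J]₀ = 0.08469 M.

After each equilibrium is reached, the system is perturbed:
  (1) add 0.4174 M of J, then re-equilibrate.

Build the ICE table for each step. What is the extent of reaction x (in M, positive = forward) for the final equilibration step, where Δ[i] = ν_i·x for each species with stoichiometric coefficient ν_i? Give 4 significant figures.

Q₀ = 0.05237 vs Keq = 253.8 ⇒ Q<K, forward
Step 1:
                    D           J
  init          1.617     0.08469
  Δ             -1.61        1.61
  eq         0.006679       1.695
  solve Keq expr → x = 1.61; check Q = 253.8
Then add 0.4174 M of J.
Step 2:
                    D           J
  init       0.006679       2.112
  Δ          0.001638   -0.001638
  eq         0.008317       2.111
  solve Keq expr → x = -0.001638; check Q = 253.8

x = -0.001638 M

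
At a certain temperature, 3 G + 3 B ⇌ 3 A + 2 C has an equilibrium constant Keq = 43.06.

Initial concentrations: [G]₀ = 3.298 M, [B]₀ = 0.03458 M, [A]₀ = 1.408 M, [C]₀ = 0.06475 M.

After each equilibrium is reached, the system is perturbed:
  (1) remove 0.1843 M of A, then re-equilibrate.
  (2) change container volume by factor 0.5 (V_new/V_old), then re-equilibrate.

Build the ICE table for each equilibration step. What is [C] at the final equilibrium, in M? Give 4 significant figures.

[C]_eq = 0.1548 M

Q₀ = 7.89 vs Keq = 43.06 ⇒ Q<K, forward
Step 1:
                   G          B          A          C
  Initial      3.298    0.03458      1.408    0.06475
  Change    -0.01295   -0.01295    0.01295   0.008633
  Equil        3.285    0.02163      1.421    0.07338
  solve Keq expr → x = 0.004316; check Q = 43.06
Then remove 0.1843 M of A.
Step 2:
                   G          B          A          C
  Initial      3.285    0.02163      1.237    0.07338
  Change   -0.002472  -0.002472   0.002472   0.001648
  Equil        3.283    0.01916      1.239    0.07503
  solve Keq expr → x = 8.2405e-04; check Q = 43.06
Then change container volume by factor 0.5 (V_new/V_old).
Step 3:
                   G          B          A          C
  Initial      6.565    0.03832      2.478     0.1501
  Change   -0.007142  -0.007142   0.007142   0.004761
  Equil        6.558    0.03118      2.485     0.1548
  solve Keq expr → x = 0.002381; check Q = 43.06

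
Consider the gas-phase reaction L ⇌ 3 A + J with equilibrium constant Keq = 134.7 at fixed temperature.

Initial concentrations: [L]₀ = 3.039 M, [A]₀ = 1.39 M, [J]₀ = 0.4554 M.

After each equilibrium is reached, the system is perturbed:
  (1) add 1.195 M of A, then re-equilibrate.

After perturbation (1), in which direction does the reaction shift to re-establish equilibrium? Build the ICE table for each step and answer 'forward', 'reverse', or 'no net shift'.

Direction: reverse

Q₀ = 0.4024 vs Keq = 134.7 ⇒ Q<K, forward
Step 1:
                    L           A           J
  I             3.039        1.39      0.4554
  C            -1.264       3.791       1.264
  E             1.775       5.181       1.719
  solve Keq expr → x = 1.264; check Q = 134.7
Then add 1.195 M of A.
Step 2:
                    L           A           J
  I             1.775       6.376       1.719
  C            0.2349     -0.7048     -0.2349
  E              2.01       5.672       1.484
  solve Keq expr → x = -0.2349; check Q = 134.7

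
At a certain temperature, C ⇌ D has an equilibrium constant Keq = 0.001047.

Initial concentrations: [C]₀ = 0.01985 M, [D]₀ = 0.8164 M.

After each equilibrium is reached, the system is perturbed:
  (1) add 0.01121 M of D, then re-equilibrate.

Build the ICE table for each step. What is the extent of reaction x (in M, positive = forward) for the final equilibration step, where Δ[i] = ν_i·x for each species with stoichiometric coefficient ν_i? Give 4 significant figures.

Q₀ = 41.13 vs Keq = 0.001047 ⇒ Q>K, reverse
Step 1:
                    C           D
  Initial     0.01985      0.8164
  Change       0.8155     -0.8155
  Equil        0.8354  8.7464e-04
  solve Keq expr → x = -0.8155; check Q = 0.001047
Then add 0.01121 M of D.
Step 2:
                    C           D
  Initial      0.8354     0.01208
  Change       0.0112     -0.0112
  Equil        0.8466  8.8636e-04
  solve Keq expr → x = -0.0112; check Q = 0.001047

x = -0.0112 M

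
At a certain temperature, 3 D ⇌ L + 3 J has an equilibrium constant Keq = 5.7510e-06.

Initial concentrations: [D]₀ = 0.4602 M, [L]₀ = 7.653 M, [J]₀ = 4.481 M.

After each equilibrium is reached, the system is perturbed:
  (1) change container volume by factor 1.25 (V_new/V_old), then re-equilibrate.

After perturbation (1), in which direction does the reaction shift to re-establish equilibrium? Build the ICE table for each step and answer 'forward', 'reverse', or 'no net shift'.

Direction: forward

Q₀ = 7065 vs Keq = 5.7510e-06 ⇒ Q>K, reverse
Step 1:
                   D          L          J
  I           0.4602      7.653      4.481
  C            4.433     -1.478     -4.433
  E            4.893      6.175    0.04779
  solve Keq expr → x = -1.478; check Q = 5.7510e-06
Then change container volume by factor 1.25 (V_new/V_old).
Step 2:
                   D          L          J
  I            3.915       4.94    0.03823
  C        -0.002919 9.7286e-04   0.002919
  E            3.912      4.941    0.04115
  solve Keq expr → x = 9.7286e-04; check Q = 5.7510e-06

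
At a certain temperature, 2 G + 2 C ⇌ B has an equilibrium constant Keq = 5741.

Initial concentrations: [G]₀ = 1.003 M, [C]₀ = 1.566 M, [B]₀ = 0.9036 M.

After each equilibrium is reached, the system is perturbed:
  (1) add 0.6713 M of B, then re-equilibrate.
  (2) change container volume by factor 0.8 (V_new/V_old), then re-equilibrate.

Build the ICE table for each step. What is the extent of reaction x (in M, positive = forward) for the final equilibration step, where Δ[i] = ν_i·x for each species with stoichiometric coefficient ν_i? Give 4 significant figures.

x = 0.005436 M

Q₀ = 0.3663 vs Keq = 5741 ⇒ Q<K, forward
Step 1:
                   G          C          B
  init         1.003      1.566     0.9036
  Δ          -0.9766    -0.9766     0.4883
  eq         0.02642     0.5894      1.392
  solve Keq expr → x = 0.4883; check Q = 5741
Then add 0.6713 M of B.
Step 2:
                   G          C          B
  init       0.02642     0.5894      2.063
  Δ         0.005431   0.005431  -0.002715
  eq         0.03185     0.5948       2.06
  solve Keq expr → x = -0.002715; check Q = 5741
Then change container volume by factor 0.8 (V_new/V_old).
Step 3:
                   G          C          B
  init       0.03981     0.7436      2.576
  Δ         -0.01087   -0.01087   0.005436
  eq         0.02894     0.7327      2.581
  solve Keq expr → x = 0.005436; check Q = 5741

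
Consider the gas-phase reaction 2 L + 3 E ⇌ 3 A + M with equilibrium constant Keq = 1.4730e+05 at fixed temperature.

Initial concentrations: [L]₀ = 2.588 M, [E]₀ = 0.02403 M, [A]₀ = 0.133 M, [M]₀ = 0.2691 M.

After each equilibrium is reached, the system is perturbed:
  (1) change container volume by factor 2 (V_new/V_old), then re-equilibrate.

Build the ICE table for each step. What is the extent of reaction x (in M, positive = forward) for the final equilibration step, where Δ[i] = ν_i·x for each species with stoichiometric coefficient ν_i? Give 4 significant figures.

x = -4.4019e-05 M

Q₀ = 6.812 vs Keq = 1.4730e+05 ⇒ Q<K, forward
Step 1:
                   L          E          A          M
  Initial      2.588    0.02403      0.133     0.2691
  Change    -0.01534     -0.023      0.023   0.007668
  Equil        2.573   0.001025      0.156     0.2768
  solve Keq expr → x = 0.007668; check Q = 1.4730e+05
Then change container volume by factor 2 (V_new/V_old).
Step 2:
                   L          E          A          M
  Initial      1.286 5.1265e-04      0.078     0.1384
  Change  8.8039e-05 1.3206e-04 -1.3206e-04 -4.4019e-05
  Equil        1.286 6.4471e-04    0.07787     0.1383
  solve Keq expr → x = -4.4019e-05; check Q = 1.4730e+05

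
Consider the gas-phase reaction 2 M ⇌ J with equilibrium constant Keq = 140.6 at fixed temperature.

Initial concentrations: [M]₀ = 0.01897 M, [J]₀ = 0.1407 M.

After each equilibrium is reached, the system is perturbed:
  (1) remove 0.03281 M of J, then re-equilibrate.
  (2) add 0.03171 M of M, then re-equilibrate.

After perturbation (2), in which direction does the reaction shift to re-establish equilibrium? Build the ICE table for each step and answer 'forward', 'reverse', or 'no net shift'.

Q₀ = 391 vs Keq = 140.6 ⇒ Q>K, reverse
Step 1:
                    M           J
  Initial     0.01897      0.1407
  Change      0.01198   -0.005992
  Equil       0.03095      0.1347
  solve Keq expr → x = -0.005992; check Q = 140.6
Then remove 0.03281 M of J.
Step 2:
                    M           J
  Initial     0.03095      0.1019
  Change    -0.003783    0.001892
  Equil       0.02717      0.1038
  solve Keq expr → x = 0.001892; check Q = 140.6
Then add 0.03171 M of M.
Step 3:
                    M           J
  Initial     0.05888      0.1038
  Change     -0.02982     0.01491
  Equil       0.02906      0.1187
  solve Keq expr → x = 0.01491; check Q = 140.6

Direction: forward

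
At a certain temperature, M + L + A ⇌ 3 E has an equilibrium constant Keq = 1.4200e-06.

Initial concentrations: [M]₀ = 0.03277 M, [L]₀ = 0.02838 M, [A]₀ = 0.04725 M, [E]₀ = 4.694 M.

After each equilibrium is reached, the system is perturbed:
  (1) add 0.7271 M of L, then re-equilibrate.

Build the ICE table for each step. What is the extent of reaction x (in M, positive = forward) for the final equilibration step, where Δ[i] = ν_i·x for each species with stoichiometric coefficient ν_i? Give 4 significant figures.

Q₀ = 2.3536e+06 vs Keq = 1.4200e-06 ⇒ Q>K, reverse
Step 1:
                   M          L          A          E
  init       0.03277    0.02838    0.04725      4.694
  Δ            1.559      1.559      1.559     -4.676
  eq           1.591      1.587      1.606    0.01793
  solve Keq expr → x = -1.559; check Q = 1.4200e-06
Then add 0.7271 M of L.
Step 2:
                   M          L          A          E
  init         1.591      2.314      1.606    0.01793
  Δ       -7.9743e-04 -7.9743e-04 -7.9743e-04   0.002392
  eq           1.591      2.313      1.605    0.02032
  solve Keq expr → x = 7.9743e-04; check Q = 1.4200e-06

x = 7.9743e-04 M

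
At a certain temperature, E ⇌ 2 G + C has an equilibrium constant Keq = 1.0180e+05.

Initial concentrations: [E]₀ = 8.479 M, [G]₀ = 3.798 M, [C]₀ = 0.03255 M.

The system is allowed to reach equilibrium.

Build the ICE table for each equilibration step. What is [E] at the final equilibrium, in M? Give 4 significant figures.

[E]_eq = 0.03562 M

Q₀ = 0.05538 vs Keq = 1.0180e+05 ⇒ Q<K, forward
Step 1:
                  E         G         C
  init        8.479     3.798   0.03255
  Δ          -8.443     16.89     8.443
  eq        0.03562     20.68     8.476
  solve Keq expr → x = 8.443; check Q = 1.0180e+05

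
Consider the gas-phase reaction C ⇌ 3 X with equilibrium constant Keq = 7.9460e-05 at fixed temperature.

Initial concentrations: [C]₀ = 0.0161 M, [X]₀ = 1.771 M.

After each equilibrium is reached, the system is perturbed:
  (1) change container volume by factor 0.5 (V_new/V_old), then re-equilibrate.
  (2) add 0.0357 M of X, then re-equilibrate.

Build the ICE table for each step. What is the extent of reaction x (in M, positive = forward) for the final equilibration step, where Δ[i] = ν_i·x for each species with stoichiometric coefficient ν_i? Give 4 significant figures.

x = -0.01185 M

Q₀ = 345 vs Keq = 7.9460e-05 ⇒ Q>K, reverse
Step 1:
                  C         X
  I          0.0161     1.771
  C          0.5783    -1.735
  E          0.5944   0.03615
  solve Keq expr → x = -0.5783; check Q = 7.9460e-05
Then change container volume by factor 0.5 (V_new/V_old).
Step 2:
                  C         X
  I           1.189   0.07229
  C         0.00888  -0.02664
  E           1.198   0.04566
  solve Keq expr → x = -0.00888; check Q = 7.9460e-05
Then add 0.0357 M of X.
Step 3:
                  C         X
  I           1.198   0.08136
  C         0.01185  -0.03555
  E           1.209   0.04581
  solve Keq expr → x = -0.01185; check Q = 7.9460e-05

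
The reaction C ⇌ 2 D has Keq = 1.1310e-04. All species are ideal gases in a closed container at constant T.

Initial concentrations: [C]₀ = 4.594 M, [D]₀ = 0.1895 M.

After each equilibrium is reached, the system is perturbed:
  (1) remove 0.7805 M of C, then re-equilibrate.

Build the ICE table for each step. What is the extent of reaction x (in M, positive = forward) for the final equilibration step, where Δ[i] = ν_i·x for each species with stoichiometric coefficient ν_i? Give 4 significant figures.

x = -0.001002 M

Q₀ = 0.007817 vs Keq = 1.1310e-04 ⇒ Q>K, reverse
Step 1:
                   C          D
  init         4.594     0.1895
  Δ          0.08325    -0.1665
  eq           4.677      0.023
  solve Keq expr → x = -0.08325; check Q = 1.1310e-04
Then remove 0.7805 M of C.
Step 2:
                   C          D
  init         3.897      0.023
  Δ         0.001002  -0.002004
  eq           3.898      0.021
  solve Keq expr → x = -0.001002; check Q = 1.1310e-04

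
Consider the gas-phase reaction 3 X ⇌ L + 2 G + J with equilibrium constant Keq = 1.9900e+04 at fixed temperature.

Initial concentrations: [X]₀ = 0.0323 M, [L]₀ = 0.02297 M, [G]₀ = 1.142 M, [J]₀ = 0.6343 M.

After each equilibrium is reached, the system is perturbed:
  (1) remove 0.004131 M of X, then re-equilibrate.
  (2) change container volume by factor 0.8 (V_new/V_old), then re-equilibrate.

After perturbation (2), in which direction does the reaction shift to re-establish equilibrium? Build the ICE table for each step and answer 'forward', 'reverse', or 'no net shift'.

Q₀ = 563.9 vs Keq = 1.9900e+04 ⇒ Q<K, forward
Step 1:
                   X          L          G          J
  I           0.0323    0.02297      1.142     0.6343
  C         -0.02139   0.007131    0.01426   0.007131
  E          0.01091     0.0301      1.156     0.6414
  solve Keq expr → x = 0.007131; check Q = 1.9900e+04
Then remove 0.004131 M of X.
Step 2:
                   X          L          G          J
  I         0.006775     0.0301      1.156     0.6414
  C         0.003946  -0.001315  -0.002631  -0.001315
  E          0.01072    0.02879      1.154     0.6401
  solve Keq expr → x = -0.001315; check Q = 1.9900e+04
Then change container volume by factor 0.8 (V_new/V_old).
Step 3:
                   X          L          G          J
  I           0.0134    0.03598      1.442     0.8001
  C       9.8447e-04 -3.2816e-04 -6.5631e-04 -3.2816e-04
  E          0.01439    0.03565      1.441     0.7998
  solve Keq expr → x = -3.2816e-04; check Q = 1.9900e+04

Direction: reverse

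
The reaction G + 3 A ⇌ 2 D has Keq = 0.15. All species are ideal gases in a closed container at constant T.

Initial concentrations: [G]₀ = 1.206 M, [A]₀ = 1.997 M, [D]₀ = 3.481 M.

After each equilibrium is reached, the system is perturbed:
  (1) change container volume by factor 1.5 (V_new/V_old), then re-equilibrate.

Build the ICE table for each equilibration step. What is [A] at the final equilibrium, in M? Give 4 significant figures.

[A]_eq = 2.431 M

Q₀ = 1.262 vs Keq = 0.15 ⇒ Q>K, reverse
Step 1:
                   G          A          D
  init         1.206      1.997      3.481
  Δ           0.3816      1.145    -0.7633
  eq           1.588      3.142      2.718
  solve Keq expr → x = -0.3816; check Q = 0.15
Then change container volume by factor 1.5 (V_new/V_old).
Step 2:
                   G          A          D
  init         1.058      2.095      1.812
  Δ            0.112      0.336     -0.224
  eq            1.17      2.431      1.588
  solve Keq expr → x = -0.112; check Q = 0.15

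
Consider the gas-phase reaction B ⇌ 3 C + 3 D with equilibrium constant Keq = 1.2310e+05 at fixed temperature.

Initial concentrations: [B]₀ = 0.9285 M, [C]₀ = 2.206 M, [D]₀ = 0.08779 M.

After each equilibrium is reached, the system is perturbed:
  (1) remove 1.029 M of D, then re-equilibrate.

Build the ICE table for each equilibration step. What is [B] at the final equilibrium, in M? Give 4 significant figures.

[B]_eq = 0.006084 M

Q₀ = 0.007823 vs Keq = 1.2310e+05 ⇒ Q<K, forward
Step 1:
                  B         C         D
  init       0.9285     2.206   0.08779
  Δ          -0.907     2.721     2.721
  eq        0.02153     4.927     2.809
  solve Keq expr → x = 0.907; check Q = 1.2310e+05
Then remove 1.029 M of D.
Step 2:
                  B         C         D
  init      0.02153     4.927      1.78
  Δ        -0.01544   0.04633   0.04633
  eq       0.006084     4.973     1.826
  solve Keq expr → x = 0.01544; check Q = 1.2310e+05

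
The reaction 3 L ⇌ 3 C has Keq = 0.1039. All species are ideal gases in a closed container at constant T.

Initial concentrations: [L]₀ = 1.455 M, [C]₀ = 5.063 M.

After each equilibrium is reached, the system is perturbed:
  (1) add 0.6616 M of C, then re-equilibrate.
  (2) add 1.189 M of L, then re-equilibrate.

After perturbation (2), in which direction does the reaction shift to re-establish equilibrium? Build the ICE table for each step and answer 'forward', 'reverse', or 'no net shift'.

Q₀ = 42.13 vs Keq = 0.1039 ⇒ Q>K, reverse
Step 1:
                   L          C
  Initial      1.455      5.063
  Change       2.979     -2.979
  Equil        4.434      2.084
  solve Keq expr → x = -0.9929; check Q = 0.1039
Then add 0.6616 M of C.
Step 2:
                   L          C
  Initial      4.434      2.746
  Change        0.45      -0.45
  Equil        4.884      2.296
  solve Keq expr → x = -0.15; check Q = 0.1039
Then add 1.189 M of L.
Step 3:
                   L          C
  Initial      6.073      2.296
  Change     -0.3802     0.3802
  Equil        5.692      2.676
  solve Keq expr → x = 0.1267; check Q = 0.1039

Direction: forward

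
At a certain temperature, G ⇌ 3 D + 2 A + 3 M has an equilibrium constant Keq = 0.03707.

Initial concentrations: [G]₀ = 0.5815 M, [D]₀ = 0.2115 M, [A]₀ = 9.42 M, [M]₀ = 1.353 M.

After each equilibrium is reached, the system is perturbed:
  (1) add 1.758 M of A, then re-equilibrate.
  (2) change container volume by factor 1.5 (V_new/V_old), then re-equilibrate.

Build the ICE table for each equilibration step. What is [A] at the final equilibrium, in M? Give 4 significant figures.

Q₀ = 3.576 vs Keq = 0.03707 ⇒ Q>K, reverse
Step 1:
                   G          D          A          M
  Initial     0.5815     0.2115       9.42      1.353
  Change     0.05246    -0.1574    -0.1049    -0.1574
  Equil        0.634    0.05411      9.315      1.196
  solve Keq expr → x = -0.05246; check Q = 0.03707
Then add 1.758 M of A.
Step 2:
                   G          D          A          M
  Initial      0.634    0.05411      11.07      1.196
  Change    0.001868  -0.005605  -0.003737  -0.005605
  Equil       0.6358    0.04851      11.07       1.19
  solve Keq expr → x = -0.001868; check Q = 0.03707
Then change container volume by factor 1.5 (V_new/V_old).
Step 3:
                   G          D          A          M
  Initial     0.4239    0.03234       7.38     0.7933
  Change     -0.0151     0.0453     0.0302     0.0453
  Equil       0.4088    0.07764       7.41     0.8386
  solve Keq expr → x = 0.0151; check Q = 0.03707

[A]_eq = 7.41 M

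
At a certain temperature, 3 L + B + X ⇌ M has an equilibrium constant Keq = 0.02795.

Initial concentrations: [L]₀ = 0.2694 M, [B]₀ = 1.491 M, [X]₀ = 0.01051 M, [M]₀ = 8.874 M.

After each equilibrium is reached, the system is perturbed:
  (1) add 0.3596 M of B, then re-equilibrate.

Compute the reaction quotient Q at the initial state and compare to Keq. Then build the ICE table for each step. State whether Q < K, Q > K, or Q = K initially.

Q₀ = 2.8963e+04; Q > K (proceeds reverse)

Q₀ = 2.8963e+04 vs Keq = 0.02795 ⇒ Q>K, reverse
Step 1:
                    L           B           X           M
  init         0.2694       1.491     0.01051       8.874
  Δ             3.919       1.306       1.306      -1.306
  eq            4.189       2.797       1.317       7.568
  solve Keq expr → x = -1.306; check Q = 0.02795
Then add 0.3596 M of B.
Step 2:
                    L           B           X           M
  init          4.189       3.157       1.317       7.568
  Δ           -0.1068     -0.0356     -0.0356      0.0356
  eq            4.082       3.121       1.281       7.603
  solve Keq expr → x = 0.0356; check Q = 0.02795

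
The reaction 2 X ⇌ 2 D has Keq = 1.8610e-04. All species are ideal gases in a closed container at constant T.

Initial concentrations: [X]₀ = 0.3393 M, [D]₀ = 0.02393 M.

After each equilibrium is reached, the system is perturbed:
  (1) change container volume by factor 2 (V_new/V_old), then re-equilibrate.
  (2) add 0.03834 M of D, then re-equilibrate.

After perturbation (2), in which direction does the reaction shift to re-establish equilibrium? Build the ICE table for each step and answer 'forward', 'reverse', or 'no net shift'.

Q₀ = 0.004974 vs Keq = 1.8610e-04 ⇒ Q>K, reverse
Step 1:
                  X         D
  I          0.3393   0.02393
  C         0.01904  -0.01904
  E          0.3583  0.004888
  solve Keq expr → x = -0.009521; check Q = 1.8610e-04
Then change container volume by factor 2 (V_new/V_old).
Step 2:
                  X         D
  I          0.1792  0.002444
  C               0         0
  E          0.1792  0.002444
  solve Keq expr → x = 0; check Q = 1.8610e-04
Then add 0.03834 M of D.
Step 3:
                  X         D
  I          0.1792   0.04078
  C         0.03782  -0.03782
  E           0.217   0.00296
  solve Keq expr → x = -0.01891; check Q = 1.8610e-04

Direction: reverse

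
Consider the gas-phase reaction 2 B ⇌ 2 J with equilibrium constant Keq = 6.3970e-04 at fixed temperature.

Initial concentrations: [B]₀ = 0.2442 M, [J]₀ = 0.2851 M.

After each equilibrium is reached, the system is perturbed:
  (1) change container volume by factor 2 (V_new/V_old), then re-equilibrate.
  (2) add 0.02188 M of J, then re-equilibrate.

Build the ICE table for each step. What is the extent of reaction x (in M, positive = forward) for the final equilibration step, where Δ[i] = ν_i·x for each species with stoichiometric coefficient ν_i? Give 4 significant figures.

x = -0.01067 M

Q₀ = 1.363 vs Keq = 6.3970e-04 ⇒ Q>K, reverse
Step 1:
                  B         J
  Initial    0.2442    0.2851
  Change      0.272    -0.272
  Equil      0.5162   0.01306
  solve Keq expr → x = -0.136; check Q = 6.3970e-04
Then change container volume by factor 2 (V_new/V_old).
Step 2:
                  B         J
  Initial    0.2581  0.006528
  Change          0         0
  Equil      0.2581  0.006528
  solve Keq expr → x = 0; check Q = 6.3970e-04
Then add 0.02188 M of J.
Step 3:
                  B         J
  Initial    0.2581   0.02841
  Change    0.02134  -0.02134
  Equil      0.2795  0.007068
  solve Keq expr → x = -0.01067; check Q = 6.3970e-04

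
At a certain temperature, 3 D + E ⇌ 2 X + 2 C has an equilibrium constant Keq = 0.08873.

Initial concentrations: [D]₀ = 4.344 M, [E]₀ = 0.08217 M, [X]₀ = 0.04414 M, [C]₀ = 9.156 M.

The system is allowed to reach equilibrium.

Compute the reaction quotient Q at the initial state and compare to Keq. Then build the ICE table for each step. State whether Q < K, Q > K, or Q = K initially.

Q₀ = 0.02425; Q < K (proceeds forward)

Q₀ = 0.02425 vs Keq = 0.08873 ⇒ Q<K, forward
Step 1:
                  D         E         X         C
  Initial     4.344   0.08217   0.04414     9.156
  Change   -0.04587  -0.01529   0.03058   0.03058
  Equil       4.298   0.06688   0.07472     9.187
  solve Keq expr → x = 0.01529; check Q = 0.08873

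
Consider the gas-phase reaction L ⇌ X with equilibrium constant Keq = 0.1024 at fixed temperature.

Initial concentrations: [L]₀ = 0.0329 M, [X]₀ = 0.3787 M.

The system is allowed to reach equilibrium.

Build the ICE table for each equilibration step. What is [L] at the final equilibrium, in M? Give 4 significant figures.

[L]_eq = 0.3734 M

Q₀ = 11.51 vs Keq = 0.1024 ⇒ Q>K, reverse
Step 1:
                    L           X
  init         0.0329      0.3787
  Δ            0.3405     -0.3405
  eq           0.3734     0.03823
  solve Keq expr → x = -0.3405; check Q = 0.1024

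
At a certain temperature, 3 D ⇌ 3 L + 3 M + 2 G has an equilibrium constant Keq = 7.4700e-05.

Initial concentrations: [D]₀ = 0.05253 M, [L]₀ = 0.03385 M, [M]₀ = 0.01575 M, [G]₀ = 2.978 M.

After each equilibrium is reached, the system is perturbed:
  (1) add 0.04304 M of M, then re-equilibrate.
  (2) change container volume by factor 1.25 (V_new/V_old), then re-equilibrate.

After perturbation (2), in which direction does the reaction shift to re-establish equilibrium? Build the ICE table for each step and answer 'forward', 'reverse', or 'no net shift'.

Direction: forward

Q₀ = 9.2714e-06 vs Keq = 7.4700e-05 ⇒ Q<K, forward
Step 1:
                    D           L           M           G
  Initial     0.05253     0.03385     0.01575       2.978
  Change    -0.006953    0.006953    0.006953    0.004636
  Equil       0.04558      0.0408      0.0227       2.983
  solve Keq expr → x = 0.002318; check Q = 7.4700e-05
Then add 0.04304 M of M.
Step 2:
                    D           L           M           G
  Initial     0.04558      0.0408     0.06574       2.983
  Change      0.01578    -0.01578    -0.01578    -0.01052
  Equil       0.06136     0.02502     0.04996       2.972
  solve Keq expr → x = -0.005261; check Q = 7.4700e-05
Then change container volume by factor 1.25 (V_new/V_old).
Step 3:
                    D           L           M           G
  Initial     0.04909     0.02002     0.03997       2.378
  Change    -0.004099    0.004099    0.004099    0.002733
  Equil       0.04499     0.02412     0.04407        2.38
  solve Keq expr → x = 0.001366; check Q = 7.4700e-05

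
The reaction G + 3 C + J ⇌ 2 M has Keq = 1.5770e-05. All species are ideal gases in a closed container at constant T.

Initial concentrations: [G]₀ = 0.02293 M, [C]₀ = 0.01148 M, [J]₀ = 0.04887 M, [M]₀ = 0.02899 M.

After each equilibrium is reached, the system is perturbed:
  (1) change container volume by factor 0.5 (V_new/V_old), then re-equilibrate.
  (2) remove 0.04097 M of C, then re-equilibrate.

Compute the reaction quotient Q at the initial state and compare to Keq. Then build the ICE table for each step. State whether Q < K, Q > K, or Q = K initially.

Q₀ = 4.9571e+05 vs Keq = 1.5770e-05 ⇒ Q>K, reverse
Step 1:
                  G         C         J         M
  Initial   0.02293   0.01148   0.04887   0.02899
  Change    0.01449   0.04348   0.01449  -0.02899
  Equil     0.03742   0.05496   0.06336 2.4917e-06
  solve Keq expr → x = -0.01449; check Q = 1.5770e-05
Then change container volume by factor 0.5 (V_new/V_old).
Step 2:
                  G         C         J         M
  Initial   0.07485    0.1099    0.1267 4.9834e-06
  Change  -4.5542e-06 -1.3663e-05 -4.5542e-06 9.1085e-06
  Equil     0.07484    0.1099    0.1267 1.4092e-05
  solve Keq expr → x = 4.5542e-06; check Q = 1.5770e-05
Then remove 0.04097 M of C.
Step 3:
                  G         C         J         M
  Initial   0.07484   0.06894    0.1267 1.4092e-05
  Change  3.5448e-06 1.0635e-05 3.5448e-06 -7.0897e-06
  Equil     0.07485   0.06895    0.1267 7.0022e-06
  solve Keq expr → x = -3.5448e-06; check Q = 1.5770e-05

Q₀ = 4.9571e+05; Q > K (proceeds reverse)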